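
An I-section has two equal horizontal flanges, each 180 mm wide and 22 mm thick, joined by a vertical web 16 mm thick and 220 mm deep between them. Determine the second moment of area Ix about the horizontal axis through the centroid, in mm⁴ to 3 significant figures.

Ix ≈ 1.30 × 10⁸ mm⁴

Split into non-overlapping primitives; take the origin at the lower-left of the bounding box.
Bottom flange: 180 × 22, A = 3 960 mm², y = 11 mm, Ī = 159 720 mm⁴.
Web: 16 × 220, A = 3 520 mm², y = 132 mm, Ī = 14 197 333 mm⁴.
Top flange: 180 × 22, A = 3 960 mm², y = 253 mm, Ī = 159 720 mm⁴.
By symmetry the centroid is at mid-height, ȳ = 132 mm.
Transfer each piece to the horizontal axis through the centroid using Ī + A·d² with d = y − 132:
  bottom flange: d = -121 mm → contributes +58 138 080 mm⁴
  web: d = 0 mm → contributes +14 197 333 mm⁴
  top flange: d = 121 mm → contributes +58 138 080 mm⁴
Total I = 130 473 493 mm⁴.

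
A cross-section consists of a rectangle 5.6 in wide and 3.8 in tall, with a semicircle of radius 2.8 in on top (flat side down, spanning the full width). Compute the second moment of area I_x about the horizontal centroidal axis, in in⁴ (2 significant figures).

Break the section into simple shapes (no overlaps), measuring from the bottom-left corner of the bounding box.
Rectangular body: 5.6 × 3.8, A = 21.28 in², y = 1.9 in, Ī = 25.61 in⁴.
Semicircular cap: semicircle r = 2.8, A = 12.32 in², y = 4.988 in, Ī = 6.746 in⁴.
Centroid: ȳ = ΣA·y / ΣA = 3.032 in.
Transfer each piece to the horizontal centroidal axis using Ī + A·d² with d = y − 3.032:
  rectangular body: d = -1.132 in → contributes +52.88 in⁴
  semicircular cap: d = 1.956 in → contributes +53.87 in⁴
Total I = 106.8 in⁴.

I_x ≈ 110 in⁴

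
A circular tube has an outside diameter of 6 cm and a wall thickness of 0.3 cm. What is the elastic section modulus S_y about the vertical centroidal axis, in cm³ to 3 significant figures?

Decompose the section into non-overlapping parts with the origin at the bottom-left of its bounding rectangle.
Outer circle: ⌀6, A = 28.274 cm², x = 3 cm, Ī = 63.617 cm⁴.
Bore (subtracted): ⌀5.4, A = 22.902 cm², x = 3 cm, Ī = 41.739 cm⁴.
By symmetry the centroid is at mid-width, x̄ = 3 cm.
All pieces are centred on the vertical centroidal axis, so I = ΣĪ (holes subtracted) = 21.878 cm⁴.
Extreme fibre distance c = 3 cm; S = I/c = 7.2927 cm³.

S_y ≈ 7.29 cm³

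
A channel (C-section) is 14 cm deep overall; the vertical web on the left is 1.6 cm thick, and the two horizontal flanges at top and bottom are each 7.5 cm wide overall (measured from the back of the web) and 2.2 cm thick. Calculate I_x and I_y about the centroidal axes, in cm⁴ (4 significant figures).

I_x ≈ 1280 cm⁴, I_y ≈ 249.2 cm⁴

Decompose the section into non-overlapping parts with the origin at the bottom-left of its bounding rectangle.
Web: 1.6 × 14, A = 22.4 cm², y = 7 cm, Ī = 365.867 cm⁴.
Top flange (beyond web): 5.9 × 2.2, A = 12.98 cm², y = 12.9 cm, Ī = 5.23527 cm⁴.
Bottom flange (beyond web): 5.9 × 2.2, A = 12.98 cm², y = 1.1 cm, Ī = 5.23527 cm⁴.
By symmetry the centroid is at mid-height, ȳ = 7 cm.
Transfer each piece to the centroidal x-axis using Ī + A·d² with d = y − 7:
  web: d = 0 cm → contributes +365.867 cm⁴
  top flange (beyond web): d = 5.9 cm → contributes +457.069 cm⁴
  bottom flange (beyond web): d = -5.9 cm → contributes +457.069 cm⁴
Total I = 1 280 cm⁴.
For the y-axis: x̄ = 2.81303 cm.
Repeating about the centroidal y-axis gives I_y = 249.179 cm⁴.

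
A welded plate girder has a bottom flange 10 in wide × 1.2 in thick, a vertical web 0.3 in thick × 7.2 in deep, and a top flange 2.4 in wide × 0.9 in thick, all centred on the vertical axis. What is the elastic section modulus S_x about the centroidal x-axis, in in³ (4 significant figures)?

S_x ≈ 21.51 in³

Decompose the section into non-overlapping parts with the origin at the bottom-left of its bounding rectangle.
Bottom plate: 10 × 1.2, A = 12 in², y = 0.6 in, Ī = 1.44 in⁴.
Web plate: 0.3 × 7.2, A = 2.16 in², y = 4.8 in, Ī = 9.3312 in⁴.
Top plate: 2.4 × 0.9, A = 2.16 in², y = 8.85 in, Ī = 0.1458 in⁴.
Centroid: ȳ = ΣA·y / ΣA = 2.24779 in.
Transfer each piece to the centroidal x-axis using Ī + A·d² with d = y − 2.24779:
  bottom plate: d = -1.64779 in → contributes +34.0227 in⁴
  web plate: d = 2.55221 in → contributes +23.4009 in⁴
  top plate: d = 6.60221 in → contributes +94.2983 in⁴
Total I = 151.722 in⁴.
Extreme fibre distance c = 7.05221 in; S = I/c = 21.5141 in³.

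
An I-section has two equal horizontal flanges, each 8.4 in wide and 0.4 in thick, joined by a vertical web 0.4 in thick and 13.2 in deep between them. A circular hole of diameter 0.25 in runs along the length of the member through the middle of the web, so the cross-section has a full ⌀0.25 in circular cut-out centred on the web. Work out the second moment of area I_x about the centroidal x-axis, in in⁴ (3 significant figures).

I_x ≈ 387 in⁴

Treat the section as a set of non-overlapping primitives; coordinates are from the bounding-box lower-left.
Bottom flange: 8.4 × 0.4, A = 3.36 in², y = 0.2 in, Ī = 0.0448 in⁴.
Web: 0.4 × 13.2, A = 5.28 in², y = 7 in, Ī = 76.666 in⁴.
Top flange: 8.4 × 0.4, A = 3.36 in², y = 13.8 in, Ī = 0.0448 in⁴.
Hole (subtracted): ⌀0.25, A = 0.049087 in², y = 7 in, Ī = 0.00019175 in⁴.
By symmetry the centroid is at mid-height, ȳ = 7 in.
Transfer each piece to the centroidal x-axis using Ī + A·d² with d = y − 7:
  bottom flange: d = -6.8 in → contributes +155.41 in⁴
  web: d = 0 in → contributes +76.666 in⁴
  top flange: d = 6.8 in → contributes +155.41 in⁴
  hole: d = 0 in → contributes −0.00019175 in⁴
Total I = 387.49 in⁴.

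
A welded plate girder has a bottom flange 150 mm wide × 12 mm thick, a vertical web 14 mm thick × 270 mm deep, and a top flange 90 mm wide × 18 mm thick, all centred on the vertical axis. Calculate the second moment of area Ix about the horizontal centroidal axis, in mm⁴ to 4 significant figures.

Ix ≈ 9.235 × 10⁷ mm⁴

Break the section into simple shapes (no overlaps), measuring from the bottom-left corner of the bounding box.
Bottom plate: 150 × 12, A = 1 800 mm², y = 6 mm, Ī = 21 600 mm⁴.
Web plate: 14 × 270, A = 3 780 mm², y = 147 mm, Ī = 22 963 500 mm⁴.
Top plate: 90 × 18, A = 1 620 mm², y = 291 mm, Ī = 43 740 mm⁴.
Centroid: ȳ = ΣA·y / ΣA = 144.15 mm.
Transfer each piece to the horizontal centroidal axis using Ī + A·d² with d = y − 144.15:
  bottom plate: d = -138.15 mm → contributes +34 375 361 mm⁴
  web plate: d = 2.85 mm → contributes +22 994 203 mm⁴
  top plate: d = 146.85 mm → contributes +34 978 914 mm⁴
Total I = 92 348 478 mm⁴.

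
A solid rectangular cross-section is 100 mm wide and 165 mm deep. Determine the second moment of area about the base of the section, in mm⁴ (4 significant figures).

The section: 100 × 165, A = 16 500 mm², y = 82.5 mm, Ī = 37 434 375 mm⁴.
Transfer it to the base of the section using Ī + A·d² with d = y − 0:
  the section: d = 82.5 mm → contributes +149 737 500 mm⁴
Total I = 149 737 500 mm⁴.

I_base ≈ 1.497 × 10⁸ mm⁴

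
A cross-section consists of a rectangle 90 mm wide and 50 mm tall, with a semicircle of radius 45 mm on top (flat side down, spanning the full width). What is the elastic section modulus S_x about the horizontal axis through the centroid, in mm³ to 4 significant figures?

Split into non-overlapping primitives; take the origin at the lower-left of the bounding box.
Rectangular body: 90 × 50, A = 4 500 mm², y = 25 mm, Ī = 937 500 mm⁴.
Semicircular cap: semicircle r = 45, A = 3180.86 mm², y = 69.0986 mm, Ī = 450 072 mm⁴.
Centroid: ȳ = ΣA·y / ΣA = 43.2625 mm.
Transfer each piece to the horizontal axis through the centroid using Ī + A·d² with d = y − 43.2625:
  rectangular body: d = -18.2625 mm → contributes +2 438 331 mm⁴
  semicircular cap: d = 25.8361 mm → contributes +2 573 314 mm⁴
Total I = 5 011 645 mm⁴.
Extreme fibre distance c = 51.7375 mm; S = I/c = 96866.7 mm³.

S_x ≈ 9.687 × 10⁴ mm³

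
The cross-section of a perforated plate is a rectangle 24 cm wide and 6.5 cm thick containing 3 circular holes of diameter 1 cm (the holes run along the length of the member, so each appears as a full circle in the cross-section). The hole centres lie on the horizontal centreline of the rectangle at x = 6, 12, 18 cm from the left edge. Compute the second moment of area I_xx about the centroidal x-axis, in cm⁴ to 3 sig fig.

I_xx ≈ 549 cm⁴

Split into non-overlapping primitives; take the origin at the lower-left of the bounding box.
Plate: 24 × 6.5, A = 156 cm², y = 3.25 cm, Ī = 549.25 cm⁴.
Hole 1 (subtracted): ⌀1, A = 0.7854 cm², y = 3.25 cm, Ī = 0.049087 cm⁴.
Hole 2 (subtracted): ⌀1, A = 0.7854 cm², y = 3.25 cm, Ī = 0.049087 cm⁴.
Hole 3 (subtracted): ⌀1, A = 0.7854 cm², y = 3.25 cm, Ī = 0.049087 cm⁴.
By symmetry the centroid is at mid-height, ȳ = 3.25 cm.
All pieces are centred on the centroidal x-axis, so I = ΣĪ (holes subtracted) = 549.1 cm⁴.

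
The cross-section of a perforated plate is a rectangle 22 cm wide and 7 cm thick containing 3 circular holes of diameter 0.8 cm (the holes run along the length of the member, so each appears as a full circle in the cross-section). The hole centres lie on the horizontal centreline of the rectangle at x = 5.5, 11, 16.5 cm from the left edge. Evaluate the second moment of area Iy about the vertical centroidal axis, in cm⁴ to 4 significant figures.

Iy ≈ 6181 cm⁴

Break the section into simple shapes (no overlaps), measuring from the bottom-left corner of the bounding box.
Plate: 22 × 7, A = 154 cm², x = 11 cm, Ī = 6211.33 cm⁴.
Hole 1 (subtracted): ⌀0.8, A = 0.502655 cm², x = 5.5 cm, Ī = 0.0201062 cm⁴.
Hole 2 (subtracted): ⌀0.8, A = 0.502655 cm², x = 11 cm, Ī = 0.0201062 cm⁴.
Hole 3 (subtracted): ⌀0.8, A = 0.502655 cm², x = 16.5 cm, Ī = 0.0201062 cm⁴.
By symmetry the centroid is at mid-width, x̄ = 11 cm.
Transfer each piece to the vertical centroidal axis using Ī + A·d² with d = x − 11:
  plate: d = 0 cm → contributes +6211.33 cm⁴
  hole 1: d = -5.5 cm → contributes −15.2254 cm⁴
  hole 2: d = 0 cm → contributes −0.0201062 cm⁴
  hole 3: d = 5.5 cm → contributes −15.2254 cm⁴
Total I = 6180.86 cm⁴.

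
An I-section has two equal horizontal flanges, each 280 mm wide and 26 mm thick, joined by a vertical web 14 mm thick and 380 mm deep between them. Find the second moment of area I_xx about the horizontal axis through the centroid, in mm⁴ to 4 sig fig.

I_xx ≈ 6.648 × 10⁸ mm⁴

Split into non-overlapping primitives; take the origin at the lower-left of the bounding box.
Bottom flange: 280 × 26, A = 7 280 mm², y = 13 mm, Ī = 410 107 mm⁴.
Web: 14 × 380, A = 5 320 mm², y = 216 mm, Ī = 64 017 333 mm⁴.
Top flange: 280 × 26, A = 7 280 mm², y = 419 mm, Ī = 410 107 mm⁴.
By symmetry the centroid is at mid-height, ȳ = 216 mm.
Transfer each piece to the horizontal axis through the centroid using Ī + A·d² with d = y − 216:
  bottom flange: d = -203 mm → contributes +300 411 627 mm⁴
  web: d = 0 mm → contributes +64 017 333 mm⁴
  top flange: d = 203 mm → contributes +300 411 627 mm⁴
Total I = 664 840 587 mm⁴.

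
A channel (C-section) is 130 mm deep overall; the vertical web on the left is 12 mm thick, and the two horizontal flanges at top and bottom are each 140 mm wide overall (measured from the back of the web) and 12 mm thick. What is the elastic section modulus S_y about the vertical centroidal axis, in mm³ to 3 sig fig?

S_y ≈ 1.06 × 10⁵ mm³

Split into non-overlapping primitives; take the origin at the lower-left of the bounding box.
Web: 12 × 130, A = 1 560 mm², x = 6 mm, Ī = 18 720 mm⁴.
Top flange (beyond web): 128 × 12, A = 1 536 mm², x = 76 mm, Ī = 2 097 152 mm⁴.
Bottom flange (beyond web): 128 × 12, A = 1 536 mm², x = 76 mm, Ī = 2 097 152 mm⁴.
Centroid: x̄ = ΣA·x / ΣA = 52.425 mm.
Transfer each piece to the vertical centroidal axis using Ī + A·d² with d = x − 52.425:
  web: d = -46.425 mm → contributes +3 380 939 mm⁴
  top flange (beyond web): d = 23.575 mm → contributes +2 950 840 mm⁴
  bottom flange (beyond web): d = 23.575 mm → contributes +2 950 840 mm⁴
Total I = 9 282 620 mm⁴.
Extreme fibre distance c = 87.575 mm; S = I/c = 105 996 mm³.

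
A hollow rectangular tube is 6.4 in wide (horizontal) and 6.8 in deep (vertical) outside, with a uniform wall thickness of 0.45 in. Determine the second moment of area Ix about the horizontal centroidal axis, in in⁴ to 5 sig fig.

Treat the section as a set of non-overlapping primitives; coordinates are from the bounding-box lower-left.
Outer rectangle: 6.4 × 6.8, A = 43.52 in², y = 3.4 in, Ī = 167.6971 in⁴.
Inner void (subtracted): 5.5 × 5.9, A = 32.45 in², y = 3.4 in, Ī = 94.13204 in⁴.
By symmetry the centroid is at mid-height, ȳ = 3.4 in.
All pieces are centred on the horizontal centroidal axis, so I = ΣĪ (holes subtracted) = 73.56503 in⁴.

Ix ≈ 73.565 in⁴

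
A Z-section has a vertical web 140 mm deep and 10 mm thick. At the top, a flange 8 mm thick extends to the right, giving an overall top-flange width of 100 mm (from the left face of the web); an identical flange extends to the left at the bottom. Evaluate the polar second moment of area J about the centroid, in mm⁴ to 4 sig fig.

Treat the section as a set of non-overlapping primitives; coordinates are from the bounding-box lower-left.
Web: 10 × 140, A = 1 400 mm², y = 70 mm, Ī = 2 286 667 mm⁴.
Top flange (beyond web): 90 × 8, A = 720 mm², y = 136 mm, Ī = 3 840 mm⁴.
Bottom flange (beyond web): 90 × 8, A = 720 mm², y = 4 mm, Ī = 3 840 mm⁴.
Centroid: ȳ = ΣA·y / ΣA = 70 mm.
Transfer each piece to the centroidal x-axis using Ī + A·d² with d = y − 70:
  web: d = 0 mm → contributes +2 286 667 mm⁴
  top flange (beyond web): d = 66 mm → contributes +3 140 160 mm⁴
  bottom flange (beyond web): d = -66 mm → contributes +3 140 160 mm⁴
Total I = 8 566 987 mm⁴.
For the y-axis: x̄ = 95 mm.
Repeating about the centroidal y-axis gives I_y = 4 583 667 mm⁴.
Polar second moment: J = I_x + I_y = 13 150 653 mm⁴.

J ≈ 1.315 × 10⁷ mm⁴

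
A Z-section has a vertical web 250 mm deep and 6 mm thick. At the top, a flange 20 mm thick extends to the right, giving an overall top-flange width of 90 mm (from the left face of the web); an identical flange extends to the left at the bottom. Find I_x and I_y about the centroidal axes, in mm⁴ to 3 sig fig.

Treat the section as a set of non-overlapping primitives; coordinates are from the bounding-box lower-left.
Web: 6 × 250, A = 1 500 mm², y = 125 mm, Ī = 7 812 500 mm⁴.
Top flange (beyond web): 84 × 20, A = 1 680 mm², y = 240 mm, Ī = 56 000 mm⁴.
Bottom flange (beyond web): 84 × 20, A = 1 680 mm², y = 10 mm, Ī = 56 000 mm⁴.
Centroid: ȳ = ΣA·y / ΣA = 125 mm.
Transfer each piece to the centroidal x-axis using Ī + A·d² with d = y − 125:
  web: d = 0 mm → contributes +7 812 500 mm⁴
  top flange (beyond web): d = 115 mm → contributes +22 274 000 mm⁴
  bottom flange (beyond web): d = -115 mm → contributes +22 274 000 mm⁴
Total I = 52 360 500 mm⁴.
For the y-axis: x̄ = 87 mm.
Repeating about the centroidal y-axis gives I_y = 8 784 180 mm⁴.

I_x ≈ 5.24 × 10⁷ mm⁴, I_y ≈ 8.78 × 10⁶ mm⁴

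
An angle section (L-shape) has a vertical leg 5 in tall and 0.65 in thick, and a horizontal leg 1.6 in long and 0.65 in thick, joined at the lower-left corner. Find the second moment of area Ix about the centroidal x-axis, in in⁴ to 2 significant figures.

Treat the section as a set of non-overlapping primitives; coordinates are from the bounding-box lower-left.
Vertical leg: 0.65 × 5, A = 3.25 in², y = 2.5 in, Ī = 6.771 in⁴.
Horizontal leg (remainder): 0.95 × 0.65, A = 0.6175 in², y = 0.325 in, Ī = 0.02174 in⁴.
Centroid: ȳ = ΣA·y / ΣA = 2.153 in.
Transfer each piece to the centroidal x-axis using Ī + A·d² with d = y − 2.153:
  vertical leg: d = 0.3473 in → contributes +7.163 in⁴
  horizontal leg (remainder): d = -1.828 in → contributes +2.085 in⁴
Total I = 9.247 in⁴.

Ix ≈ 9.2 in⁴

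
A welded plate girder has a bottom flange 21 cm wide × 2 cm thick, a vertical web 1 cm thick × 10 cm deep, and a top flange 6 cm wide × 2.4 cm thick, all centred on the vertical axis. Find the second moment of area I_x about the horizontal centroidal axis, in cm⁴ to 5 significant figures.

Decompose the section into non-overlapping parts with the origin at the bottom-left of its bounding rectangle.
Bottom plate: 21 × 2, A = 42 cm², y = 1 cm, Ī = 14 cm⁴.
Web plate: 1 × 10, A = 10 cm², y = 7 cm, Ī = 83.33333 cm⁴.
Top plate: 6 × 2.4, A = 14.4 cm², y = 13.2 cm, Ī = 6.912 cm⁴.
Centroid: ȳ = ΣA·y / ΣA = 4.549398 cm.
Transfer each piece to the horizontal centroidal axis using Ī + A·d² with d = y − 4.549398:
  bottom plate: d = -3.549398 cm → contributes +543.1254 cm⁴
  web plate: d = 2.450602 cm → contributes +143.3879 cm⁴
  top plate: d = 8.650602 cm → contributes +1084.506 cm⁴
Total I = 1771.019 cm⁴.

I_x ≈ 1771.0 cm⁴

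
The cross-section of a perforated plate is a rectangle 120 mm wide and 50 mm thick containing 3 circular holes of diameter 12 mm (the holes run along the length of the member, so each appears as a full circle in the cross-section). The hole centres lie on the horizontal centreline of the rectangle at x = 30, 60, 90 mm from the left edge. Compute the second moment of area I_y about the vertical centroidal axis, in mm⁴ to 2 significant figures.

I_y ≈ 7.0 × 10⁶ mm⁴

Decompose the section into non-overlapping parts with the origin at the bottom-left of its bounding rectangle.
Plate: 120 × 50, A = 6 000 mm², x = 60 mm, Ī = 7 200 000 mm⁴.
Hole 1 (subtracted): ⌀12, A = 113.1 mm², x = 30 mm, Ī = 1 018 mm⁴.
Hole 2 (subtracted): ⌀12, A = 113.1 mm², x = 60 mm, Ī = 1 018 mm⁴.
Hole 3 (subtracted): ⌀12, A = 113.1 mm², x = 90 mm, Ī = 1 018 mm⁴.
By symmetry the centroid is at mid-width, x̄ = 60 mm.
Transfer each piece to the vertical centroidal axis using Ī + A·d² with d = x − 60:
  plate: d = 0 mm → contributes +7 200 000 mm⁴
  hole 1: d = -30 mm → contributes −102 805 mm⁴
  hole 2: d = 0 mm → contributes −1 018 mm⁴
  hole 3: d = 30 mm → contributes −102 805 mm⁴
Total I = 6 993 371 mm⁴.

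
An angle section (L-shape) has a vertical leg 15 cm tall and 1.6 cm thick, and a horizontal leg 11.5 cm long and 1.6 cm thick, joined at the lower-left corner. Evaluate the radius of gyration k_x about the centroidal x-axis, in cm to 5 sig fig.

Treat the section as a set of non-overlapping primitives; coordinates are from the bounding-box lower-left.
Vertical leg: 1.6 × 15, A = 24 cm², y = 7.5 cm, Ī = 450 cm⁴.
Horizontal leg (remainder): 9.9 × 1.6, A = 15.84 cm², y = 0.8 cm, Ī = 3.3792 cm⁴.
Centroid: ȳ = ΣA·y / ΣA = 4.836145 cm.
Transfer each piece to the centroidal x-axis using Ī + A·d² with d = y − 4.836145:
  vertical leg: d = 2.663855 cm → contributes +620.307 cm⁴
  horizontal leg (remainder): d = -4.036145 cm → contributes +261.4201 cm⁴
Total I = 881.7272 cm⁴.
Radius of gyration: k = √(I/A) = √(881.7272 / 39.84) = 4.704435 cm.

k_x ≈ 4.7044 cm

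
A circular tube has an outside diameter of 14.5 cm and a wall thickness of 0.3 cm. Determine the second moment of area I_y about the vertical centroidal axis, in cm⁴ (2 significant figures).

Decompose the section into non-overlapping parts with the origin at the bottom-left of its bounding rectangle.
Outer circle: ⌀14.5, A = 165.1 cm², x = 7.25 cm, Ī = 2 170 cm⁴.
Bore (subtracted): ⌀13.9, A = 151.7 cm², x = 7.25 cm, Ī = 1 832 cm⁴.
By symmetry the centroid is at mid-width, x̄ = 7.25 cm.
All pieces are centred on the vertical centroidal axis, so I = ΣĪ (holes subtracted) = 337.5 cm⁴.

I_y ≈ 340 cm⁴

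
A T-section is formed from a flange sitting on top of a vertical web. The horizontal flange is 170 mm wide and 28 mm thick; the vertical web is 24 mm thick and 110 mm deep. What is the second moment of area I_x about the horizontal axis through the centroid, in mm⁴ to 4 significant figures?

I_x ≈ 1.106 × 10⁷ mm⁴

Decompose the section into non-overlapping parts with the origin at the bottom-left of its bounding rectangle.
Flange: 170 × 28, A = 4 760 mm², y = 124 mm, Ī = 310 987 mm⁴.
Web: 24 × 110, A = 2 640 mm², y = 55 mm, Ī = 2 662 000 mm⁴.
Centroid: ȳ = ΣA·y / ΣA = 99.3838 mm.
Transfer each piece to the horizontal axis through the centroid using Ī + A·d² with d = y − 99.3838:
  flange: d = 24.6162 mm → contributes +3 195 347 mm⁴
  web: d = -44.3838 mm → contributes +7 862 589 mm⁴
Total I = 11 057 937 mm⁴.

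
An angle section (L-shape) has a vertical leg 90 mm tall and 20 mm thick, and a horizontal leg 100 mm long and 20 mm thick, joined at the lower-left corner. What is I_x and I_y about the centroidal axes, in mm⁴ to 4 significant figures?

Split into non-overlapping primitives; take the origin at the lower-left of the bounding box.
Vertical leg: 20 × 90, A = 1 800 mm², y = 45 mm, Ī = 1 215 000 mm⁴.
Horizontal leg (remainder): 80 × 20, A = 1 600 mm², y = 10 mm, Ī = 53333.3 mm⁴.
Centroid: ȳ = ΣA·y / ΣA = 28.5294 mm.
Transfer each piece to the centroidal x-axis using Ī + A·d² with d = y − 28.5294:
  vertical leg: d = 16.4706 mm → contributes +1 703 304 mm⁴
  horizontal leg (remainder): d = -18.5294 mm → contributes +602 676 mm⁴
Total I = 2 305 980 mm⁴.
For the y-axis: x̄ = 33.5294 mm.
Repeating about the centroidal y-axis gives I_y = 3 030 980 mm⁴.

I_x ≈ 2.306 × 10⁶ mm⁴, I_y ≈ 3.031 × 10⁶ mm⁴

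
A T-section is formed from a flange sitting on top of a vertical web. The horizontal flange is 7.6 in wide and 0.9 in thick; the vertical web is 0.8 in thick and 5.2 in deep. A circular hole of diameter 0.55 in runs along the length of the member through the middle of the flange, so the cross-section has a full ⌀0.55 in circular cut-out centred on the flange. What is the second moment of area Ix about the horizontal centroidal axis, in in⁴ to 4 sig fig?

Break the section into simple shapes (no overlaps), measuring from the bottom-left corner of the bounding box.
Flange: 7.6 × 0.9, A = 6.84 in², y = 5.65 in, Ī = 0.4617 in⁴.
Web: 0.8 × 5.2, A = 4.16 in², y = 2.6 in, Ī = 9.37387 in⁴.
Hole (subtracted): ⌀0.55, A = 0.237583 in², y = 5.65 in, Ī = 0.0044918 in⁴.
Centroid: ȳ = ΣA·y / ΣA = 4.47108 in.
Transfer each piece to the horizontal centroidal axis using Ī + A·d² with d = y − 4.47108:
  flange: d = 1.17892 in → contributes +9.96825 in⁴
  web: d = -1.87108 in → contributes +23.9378 in⁴
  hole: d = 1.17892 in → contributes −0.334696 in⁴
Total I = 33.5714 in⁴.

Ix ≈ 33.57 in⁴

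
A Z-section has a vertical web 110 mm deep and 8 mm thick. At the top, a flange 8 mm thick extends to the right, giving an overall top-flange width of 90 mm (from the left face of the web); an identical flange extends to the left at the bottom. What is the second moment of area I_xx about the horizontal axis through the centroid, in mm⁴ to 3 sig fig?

Decompose the section into non-overlapping parts with the origin at the bottom-left of its bounding rectangle.
Web: 8 × 110, A = 880 mm², y = 55 mm, Ī = 887 333 mm⁴.
Top flange (beyond web): 82 × 8, A = 656 mm², y = 106 mm, Ī = 3498.7 mm⁴.
Bottom flange (beyond web): 82 × 8, A = 656 mm², y = 4 mm, Ī = 3498.7 mm⁴.
Centroid: ȳ = ΣA·y / ΣA = 55 mm.
Transfer each piece to the horizontal axis through the centroid using Ī + A·d² with d = y − 55:
  web: d = 0 mm → contributes +887 333 mm⁴
  top flange (beyond web): d = 51 mm → contributes +1 709 755 mm⁴
  bottom flange (beyond web): d = -51 mm → contributes +1 709 755 mm⁴
Total I = 4 306 843 mm⁴.

I_xx ≈ 4.31 × 10⁶ mm⁴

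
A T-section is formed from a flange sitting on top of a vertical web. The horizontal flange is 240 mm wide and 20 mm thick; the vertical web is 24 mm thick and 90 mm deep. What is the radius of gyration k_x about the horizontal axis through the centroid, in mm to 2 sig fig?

k_x ≈ 30 mm

Treat the section as a set of non-overlapping primitives; coordinates are from the bounding-box lower-left.
Flange: 240 × 20, A = 4 800 mm², y = 100 mm, Ī = 160 000 mm⁴.
Web: 24 × 90, A = 2 160 mm², y = 45 mm, Ī = 1 458 000 mm⁴.
Centroid: ȳ = ΣA·y / ΣA = 82.93 mm.
Transfer each piece to the horizontal axis through the centroid using Ī + A·d² with d = y − 82.93:
  flange: d = 17.07 mm → contributes +1 558 478 mm⁴
  web: d = -37.93 mm → contributes +4 565 729 mm⁴
Total I = 6 124 207 mm⁴.
Radius of gyration: k = √(I/A) = √(6 124 207 / 6 960) = 29.66 mm.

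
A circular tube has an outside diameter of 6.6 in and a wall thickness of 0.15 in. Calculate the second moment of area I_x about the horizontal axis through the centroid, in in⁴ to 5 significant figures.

Break the section into simple shapes (no overlaps), measuring from the bottom-left corner of the bounding box.
Outer circle: ⌀6.6, A = 34.21194 in², y = 3.3 in, Ī = 93.14202 in⁴.
Bore (subtracted): ⌀6.3, A = 31.17245 in², y = 3.3 in, Ī = 77.32717 in⁴.
By symmetry the centroid is at mid-height, ȳ = 3.3 in.
All pieces are centred on the horizontal axis through the centroid, so I = ΣĪ (holes subtracted) = 15.81485 in⁴.

I_x ≈ 15.815 in⁴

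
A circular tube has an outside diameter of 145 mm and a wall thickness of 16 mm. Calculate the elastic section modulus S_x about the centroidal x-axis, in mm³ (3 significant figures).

S_x ≈ 1.89 × 10⁵ mm³

Treat the section as a set of non-overlapping primitives; coordinates are from the bounding-box lower-left.
Outer circle: ⌀145, A = 16 513 mm², y = 72.5 mm, Ī = 21 699 109 mm⁴.
Bore (subtracted): ⌀113, A = 10 029 mm², y = 72.5 mm, Ī = 8 003 569 mm⁴.
By symmetry the centroid is at mid-height, ȳ = 72.5 mm.
All pieces are centred on the centroidal x-axis, so I = ΣĪ (holes subtracted) = 13 695 541 mm⁴.
Extreme fibre distance c = 72.5 mm; S = I/c = 188 904 mm³.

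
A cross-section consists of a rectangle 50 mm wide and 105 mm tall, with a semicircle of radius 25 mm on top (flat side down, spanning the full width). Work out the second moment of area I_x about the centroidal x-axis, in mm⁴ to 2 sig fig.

Treat the section as a set of non-overlapping primitives; coordinates are from the bounding-box lower-left.
Rectangular body: 50 × 105, A = 5 250 mm², y = 52.5 mm, Ī = 4 823 438 mm⁴.
Semicircular cap: semicircle r = 25, A = 981.7 mm², y = 115.6 mm, Ī = 42 874 mm⁴.
Centroid: ȳ = ΣA·y / ΣA = 62.44 mm.
Transfer each piece to the centroidal x-axis using Ī + A·d² with d = y − 62.44:
  rectangular body: d = -9.942 mm → contributes +5 342 405 mm⁴
  semicircular cap: d = 53.17 mm → contributes +2 818 108 mm⁴
Total I = 8 160 513 mm⁴.

I_x ≈ 8.2 × 10⁶ mm⁴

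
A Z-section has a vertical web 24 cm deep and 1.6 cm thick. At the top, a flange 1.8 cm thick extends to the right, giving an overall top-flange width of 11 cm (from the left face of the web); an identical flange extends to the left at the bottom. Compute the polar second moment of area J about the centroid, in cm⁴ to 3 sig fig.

Break the section into simple shapes (no overlaps), measuring from the bottom-left corner of the bounding box.
Web: 1.6 × 24, A = 38.4 cm², y = 12 cm, Ī = 1843.2 cm⁴.
Top flange (beyond web): 9.4 × 1.8, A = 16.92 cm², y = 23.1 cm, Ī = 4.5684 cm⁴.
Bottom flange (beyond web): 9.4 × 1.8, A = 16.92 cm², y = 0.9 cm, Ī = 4.5684 cm⁴.
Centroid: ȳ = ΣA·y / ΣA = 12 cm.
Transfer each piece to the centroidal x-axis using Ī + A·d² with d = y − 12:
  web: d = 0 cm → contributes +1843.2 cm⁴
  top flange (beyond web): d = 11.1 cm → contributes +2089.3 cm⁴
  bottom flange (beyond web): d = -11.1 cm → contributes +2089.3 cm⁴
Total I = 6021.8 cm⁴.
For the y-axis: x̄ = 10.2 cm.
Repeating about the centroidal y-axis gives I_y = 1 281 cm⁴.
Polar second moment: J = I_x + I_y = 7302.8 cm⁴.

J ≈ 7300 cm⁴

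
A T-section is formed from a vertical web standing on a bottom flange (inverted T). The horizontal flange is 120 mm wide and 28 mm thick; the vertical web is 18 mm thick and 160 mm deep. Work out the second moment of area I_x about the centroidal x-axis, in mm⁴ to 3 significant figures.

I_x ≈ 2.01 × 10⁷ mm⁴

Decompose the section into non-overlapping parts with the origin at the bottom-left of its bounding rectangle.
Flange: 120 × 28, A = 3 360 mm², y = 14 mm, Ī = 219 520 mm⁴.
Web: 18 × 160, A = 2 880 mm², y = 108 mm, Ī = 6 144 000 mm⁴.
Centroid: ȳ = ΣA·y / ΣA = 57.385 mm.
Transfer each piece to the centroidal x-axis using Ī + A·d² with d = y − 57.385:
  flange: d = -43.385 mm → contributes +6 543 796 mm⁴
  web: d = 50.615 mm → contributes +13 522 321 mm⁴
Total I = 20 066 117 mm⁴.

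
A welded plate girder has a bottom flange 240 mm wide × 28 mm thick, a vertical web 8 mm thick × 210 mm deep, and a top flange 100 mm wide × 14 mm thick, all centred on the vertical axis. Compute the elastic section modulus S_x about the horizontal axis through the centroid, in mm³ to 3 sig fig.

Treat the section as a set of non-overlapping primitives; coordinates are from the bounding-box lower-left.
Bottom plate: 240 × 28, A = 6 720 mm², y = 14 mm, Ī = 439 040 mm⁴.
Web plate: 8 × 210, A = 1 680 mm², y = 133 mm, Ī = 6 174 000 mm⁴.
Top plate: 100 × 14, A = 1 400 mm², y = 245 mm, Ī = 22 867 mm⁴.
Centroid: ȳ = ΣA·y / ΣA = 67.4 mm.
Transfer each piece to the horizontal axis through the centroid using Ī + A·d² with d = y − 67.4:
  bottom plate: d = -53.4 mm → contributes +19 601 523 mm⁴
  web plate: d = 65.6 mm → contributes +13 403 645 mm⁴
  top plate: d = 177.6 mm → contributes +44 181 331 mm⁴
Total I = 77 186 499 mm⁴.
Extreme fibre distance c = 184.6 mm; S = I/c = 418 128 mm³.

S_x ≈ 4.18 × 10⁵ mm³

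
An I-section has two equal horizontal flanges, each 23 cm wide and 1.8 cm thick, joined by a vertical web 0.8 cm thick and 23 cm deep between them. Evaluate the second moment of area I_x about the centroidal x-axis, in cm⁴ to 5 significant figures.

Split into non-overlapping primitives; take the origin at the lower-left of the bounding box.
Bottom flange: 23 × 1.8, A = 41.4 cm², y = 0.9 cm, Ī = 11.178 cm⁴.
Web: 0.8 × 23, A = 18.4 cm², y = 13.3 cm, Ī = 811.1333 cm⁴.
Top flange: 23 × 1.8, A = 41.4 cm², y = 25.7 cm, Ī = 11.178 cm⁴.
By symmetry the centroid is at mid-height, ȳ = 13.3 cm.
Transfer each piece to the centroidal x-axis using Ī + A·d² with d = y − 13.3:
  bottom flange: d = -12.4 cm → contributes +6376.842 cm⁴
  web: d = 0 cm → contributes +811.1333 cm⁴
  top flange: d = 12.4 cm → contributes +6376.842 cm⁴
Total I = 13564.82 cm⁴.

I_x ≈ 1.3565 × 10⁴ cm⁴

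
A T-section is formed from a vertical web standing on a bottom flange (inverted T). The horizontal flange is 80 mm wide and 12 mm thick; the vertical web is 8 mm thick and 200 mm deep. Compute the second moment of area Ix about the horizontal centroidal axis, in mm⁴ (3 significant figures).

Split into non-overlapping primitives; take the origin at the lower-left of the bounding box.
Flange: 80 × 12, A = 960 mm², y = 6 mm, Ī = 11 520 mm⁴.
Web: 8 × 200, A = 1 600 mm², y = 112 mm, Ī = 5 333 333 mm⁴.
Centroid: ȳ = ΣA·y / ΣA = 72.25 mm.
Transfer each piece to the horizontal centroidal axis using Ī + A·d² with d = y − 72.25:
  flange: d = -66.25 mm → contributes +4 225 020 mm⁴
  web: d = 39.75 mm → contributes +7 861 433 mm⁴
Total I = 12 086 453 mm⁴.

Ix ≈ 1.21 × 10⁷ mm⁴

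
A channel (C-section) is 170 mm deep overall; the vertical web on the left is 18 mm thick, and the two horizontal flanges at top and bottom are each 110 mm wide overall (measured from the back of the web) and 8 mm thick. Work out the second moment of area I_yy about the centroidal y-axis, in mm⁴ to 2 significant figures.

Split into non-overlapping primitives; take the origin at the lower-left of the bounding box.
Web: 18 × 170, A = 3 060 mm², x = 9 mm, Ī = 82 620 mm⁴.
Top flange (beyond web): 92 × 8, A = 736 mm², x = 64 mm, Ī = 519 125 mm⁴.
Bottom flange (beyond web): 92 × 8, A = 736 mm², x = 64 mm, Ī = 519 125 mm⁴.
Centroid: x̄ = ΣA·x / ΣA = 26.86 mm.
Transfer each piece to the centroidal y-axis using Ī + A·d² with d = x − 26.86:
  web: d = -17.86 mm → contributes +1 059 143 mm⁴
  top flange (beyond web): d = 37.14 mm → contributes +1 534 126 mm⁴
  bottom flange (beyond web): d = 37.14 mm → contributes +1 534 126 mm⁴
Total I = 4 127 395 mm⁴.

I_yy ≈ 4.1 × 10⁶ mm⁴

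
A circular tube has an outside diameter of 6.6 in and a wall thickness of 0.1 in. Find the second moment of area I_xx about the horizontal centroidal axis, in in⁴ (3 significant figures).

I_xx ≈ 10.8 in⁴

Treat the section as a set of non-overlapping primitives; coordinates are from the bounding-box lower-left.
Outer circle: ⌀6.6, A = 34.212 in², y = 3.3 in, Ī = 93.142 in⁴.
Bore (subtracted): ⌀6.4, A = 32.17 in², y = 3.3 in, Ī = 82.355 in⁴.
By symmetry the centroid is at mid-height, ȳ = 3.3 in.
All pieces are centred on the horizontal centroidal axis, so I = ΣĪ (holes subtracted) = 10.787 in⁴.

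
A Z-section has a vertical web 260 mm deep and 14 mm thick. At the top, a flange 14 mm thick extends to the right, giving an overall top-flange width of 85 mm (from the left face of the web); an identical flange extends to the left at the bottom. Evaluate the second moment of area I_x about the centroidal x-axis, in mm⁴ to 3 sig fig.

Break the section into simple shapes (no overlaps), measuring from the bottom-left corner of the bounding box.
Web: 14 × 260, A = 3 640 mm², y = 130 mm, Ī = 20 505 333 mm⁴.
Top flange (beyond web): 71 × 14, A = 994 mm², y = 253 mm, Ī = 16 235 mm⁴.
Bottom flange (beyond web): 71 × 14, A = 994 mm², y = 7 mm, Ī = 16 235 mm⁴.
Centroid: ȳ = ΣA·y / ΣA = 130 mm.
Transfer each piece to the centroidal x-axis using Ī + A·d² with d = y − 130:
  web: d = 0 mm → contributes +20 505 333 mm⁴
  top flange (beyond web): d = 123 mm → contributes +15 054 461 mm⁴
  bottom flange (beyond web): d = -123 mm → contributes +15 054 461 mm⁴
Total I = 50 614 256 mm⁴.

I_x ≈ 5.06 × 10⁷ mm⁴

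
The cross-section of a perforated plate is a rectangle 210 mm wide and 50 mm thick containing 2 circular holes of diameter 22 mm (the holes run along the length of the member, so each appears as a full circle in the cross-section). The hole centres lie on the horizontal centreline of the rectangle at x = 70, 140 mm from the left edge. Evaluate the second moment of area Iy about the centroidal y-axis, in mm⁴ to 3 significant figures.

Break the section into simple shapes (no overlaps), measuring from the bottom-left corner of the bounding box.
Plate: 210 × 50, A = 10 500 mm², x = 105 mm, Ī = 38 587 500 mm⁴.
Hole 1 (subtracted): ⌀22, A = 380.13 mm², x = 70 mm, Ī = 11 499 mm⁴.
Hole 2 (subtracted): ⌀22, A = 380.13 mm², x = 140 mm, Ī = 11 499 mm⁴.
By symmetry the centroid is at mid-width, x̄ = 105 mm.
Transfer each piece to the centroidal y-axis using Ī + A·d² with d = x − 105:
  plate: d = 0 mm → contributes +38 587 500 mm⁴
  hole 1: d = -35 mm → contributes −477 162 mm⁴
  hole 2: d = 35 mm → contributes −477 162 mm⁴
Total I = 37 633 177 mm⁴.

Iy ≈ 3.76 × 10⁷ mm⁴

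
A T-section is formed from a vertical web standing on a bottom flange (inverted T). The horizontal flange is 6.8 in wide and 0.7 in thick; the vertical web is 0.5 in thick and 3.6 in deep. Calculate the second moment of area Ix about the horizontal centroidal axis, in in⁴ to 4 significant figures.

Decompose the section into non-overlapping parts with the origin at the bottom-left of its bounding rectangle.
Flange: 6.8 × 0.7, A = 4.76 in², y = 0.35 in, Ī = 0.194367 in⁴.
Web: 0.5 × 3.6, A = 1.8 in², y = 2.5 in, Ī = 1.944 in⁴.
Centroid: ȳ = ΣA·y / ΣA = 0.939939 in.
Transfer each piece to the horizontal centroidal axis using Ī + A·d² with d = y − 0.939939:
  flange: d = -0.589939 in → contributes +1.85098 in⁴
  web: d = 1.56006 in → contributes +6.32482 in⁴
Total I = 8.1758 in⁴.

Ix ≈ 8.176 in⁴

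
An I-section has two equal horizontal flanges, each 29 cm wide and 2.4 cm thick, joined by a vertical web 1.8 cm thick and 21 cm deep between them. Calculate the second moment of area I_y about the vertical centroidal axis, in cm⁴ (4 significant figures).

I_y ≈ 9766 cm⁴

Break the section into simple shapes (no overlaps), measuring from the bottom-left corner of the bounding box.
Bottom flange: 29 × 2.4, A = 69.6 cm², x = 14.5 cm, Ī = 4877.8 cm⁴.
Web: 1.8 × 21, A = 37.8 cm², x = 14.5 cm, Ī = 10.206 cm⁴.
Top flange: 29 × 2.4, A = 69.6 cm², x = 14.5 cm, Ī = 4877.8 cm⁴.
By symmetry the centroid is at mid-width, x̄ = 14.5 cm.
All pieces are centred on the vertical centroidal axis, so I = ΣĪ = 9765.81 cm⁴.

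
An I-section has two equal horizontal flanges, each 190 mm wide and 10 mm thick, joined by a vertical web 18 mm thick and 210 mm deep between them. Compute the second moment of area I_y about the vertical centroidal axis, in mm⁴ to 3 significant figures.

I_y ≈ 1.15 × 10⁷ mm⁴

Split into non-overlapping primitives; take the origin at the lower-left of the bounding box.
Bottom flange: 190 × 10, A = 1 900 mm², x = 95 mm, Ī = 5 715 833 mm⁴.
Web: 18 × 210, A = 3 780 mm², x = 95 mm, Ī = 102 060 mm⁴.
Top flange: 190 × 10, A = 1 900 mm², x = 95 mm, Ī = 5 715 833 mm⁴.
By symmetry the centroid is at mid-width, x̄ = 95 mm.
All pieces are centred on the vertical centroidal axis, so I = ΣĪ = 11 533 727 mm⁴.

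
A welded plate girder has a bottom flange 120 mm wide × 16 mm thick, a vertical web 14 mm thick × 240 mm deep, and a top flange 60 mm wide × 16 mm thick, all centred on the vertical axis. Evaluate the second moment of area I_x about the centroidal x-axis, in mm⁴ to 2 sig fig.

I_x ≈ 6.1 × 10⁷ mm⁴

Split into non-overlapping primitives; take the origin at the lower-left of the bounding box.
Bottom plate: 120 × 16, A = 1 920 mm², y = 8 mm, Ī = 40 960 mm⁴.
Web plate: 14 × 240, A = 3 360 mm², y = 136 mm, Ī = 16 128 000 mm⁴.
Top plate: 60 × 16, A = 960 mm², y = 264 mm, Ī = 20 480 mm⁴.
Centroid: ȳ = ΣA·y / ΣA = 116.3 mm.
Transfer each piece to the centroidal x-axis using Ī + A·d² with d = y − 116.3:
  bottom plate: d = -108.3 mm → contributes +22 563 628 mm⁴
  web plate: d = 19.69 mm → contributes +17 430 964 mm⁴
  top plate: d = 147.7 mm → contributes +20 960 977 mm⁴
Total I = 60 955 569 mm⁴.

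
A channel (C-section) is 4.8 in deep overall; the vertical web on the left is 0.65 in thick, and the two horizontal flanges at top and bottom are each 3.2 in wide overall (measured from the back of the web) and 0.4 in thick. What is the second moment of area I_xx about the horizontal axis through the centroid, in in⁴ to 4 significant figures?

Treat the section as a set of non-overlapping primitives; coordinates are from the bounding-box lower-left.
Web: 0.65 × 4.8, A = 3.12 in², y = 2.4 in, Ī = 5.9904 in⁴.
Top flange (beyond web): 2.55 × 0.4, A = 1.02 in², y = 4.6 in, Ī = 0.0136 in⁴.
Bottom flange (beyond web): 2.55 × 0.4, A = 1.02 in², y = 0.2 in, Ī = 0.0136 in⁴.
By symmetry the centroid is at mid-height, ȳ = 2.4 in.
Transfer each piece to the horizontal axis through the centroid using Ī + A·d² with d = y − 2.4:
  web: d = 0 in → contributes +5.9904 in⁴
  top flange (beyond web): d = 2.2 in → contributes +4.9504 in⁴
  bottom flange (beyond web): d = -2.2 in → contributes +4.9504 in⁴
Total I = 15.8912 in⁴.

I_xx ≈ 15.89 in⁴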